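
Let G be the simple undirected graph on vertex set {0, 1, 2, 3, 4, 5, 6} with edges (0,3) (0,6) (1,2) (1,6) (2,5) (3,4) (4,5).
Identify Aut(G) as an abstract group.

Every vertex has degree 2 and the graph is connected, so G is the 7-cycle C_7. C_7 has 7 rotations and 7 reflections, so Aut(C_7) ≅ D_7 of order 14.

the dihedral group of order 14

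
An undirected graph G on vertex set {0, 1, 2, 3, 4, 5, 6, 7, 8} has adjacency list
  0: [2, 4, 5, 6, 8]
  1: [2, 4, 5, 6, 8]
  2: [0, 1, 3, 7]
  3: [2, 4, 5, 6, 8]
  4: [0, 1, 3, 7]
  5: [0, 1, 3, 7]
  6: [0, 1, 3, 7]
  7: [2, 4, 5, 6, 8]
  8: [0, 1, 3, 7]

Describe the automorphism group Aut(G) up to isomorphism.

S_5 × S_4

The vertices split by degree into {0, 1, 3, 7} (degree 5) and {2, 4, 5, 6, 8} (degree 4); every edge runs between the two parts, so G is the complete bipartite graph K_{4,5}. The parts have unequal sizes, so no automorphism swaps them; each part is permuted independently, giving S_5 × S_4 of order 5!·4! = 2880.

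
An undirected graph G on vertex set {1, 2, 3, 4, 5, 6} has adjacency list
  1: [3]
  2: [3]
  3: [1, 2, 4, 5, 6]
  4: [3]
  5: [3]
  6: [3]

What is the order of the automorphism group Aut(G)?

120

Vertex 3 has degree 5 and every other vertex has degree 1, so G is the star K_{1,5} with centre 3. The 5 leaves are pairwise interchangeable while the centre is fixed, giving Aut(G) = S_5.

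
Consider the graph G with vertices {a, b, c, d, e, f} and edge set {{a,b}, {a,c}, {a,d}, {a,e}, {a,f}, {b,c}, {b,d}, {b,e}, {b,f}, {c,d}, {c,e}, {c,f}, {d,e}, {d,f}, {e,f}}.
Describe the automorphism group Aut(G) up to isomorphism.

Every vertex has degree 5, so G is the complete graph K_6. Every bijection on the vertex set is an automorphism of K_6; hence Aut(K_6) ≅ S_6, order 720.

S_6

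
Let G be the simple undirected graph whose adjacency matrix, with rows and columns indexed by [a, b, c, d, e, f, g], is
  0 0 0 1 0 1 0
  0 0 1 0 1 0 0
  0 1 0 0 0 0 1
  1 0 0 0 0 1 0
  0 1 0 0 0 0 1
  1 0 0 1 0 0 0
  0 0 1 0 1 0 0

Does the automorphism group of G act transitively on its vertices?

G has two connected components, {b, c, e, g} and {a, d, f}; each is 2-regular, so G = C_4 ⊔ C_3. The orbit of a under Aut(G) is {a, d, f}, which does not contain b, so G is not vertex-transitive.

No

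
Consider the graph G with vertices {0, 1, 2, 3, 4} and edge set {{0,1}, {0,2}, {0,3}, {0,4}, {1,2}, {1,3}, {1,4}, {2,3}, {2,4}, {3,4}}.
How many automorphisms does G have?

Every vertex has degree 4, so G is the complete graph K_5. Any permutation of the 5 vertices preserves K_5, so Aut(K_5) = S_5 of order 5! = 120.

120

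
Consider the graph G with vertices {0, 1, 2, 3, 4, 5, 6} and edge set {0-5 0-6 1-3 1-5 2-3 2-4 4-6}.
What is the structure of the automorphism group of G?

D_7

Every vertex has degree 2 and the graph is connected, so G is the 7-cycle C_7. C_7 has 7 rotations and 7 reflections, so Aut(C_7) ≅ D_7 of order 14.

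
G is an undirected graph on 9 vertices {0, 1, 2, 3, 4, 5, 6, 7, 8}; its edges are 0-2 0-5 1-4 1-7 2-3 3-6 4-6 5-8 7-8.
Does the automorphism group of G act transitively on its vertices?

Every vertex has degree 2 and the graph is connected, so G is the 9-cycle C_9. The automorphisms of the 9-cycle are exactly the symmetries of a regular 9-gon: the dihedral group D_9, |D_9| = 18. This group acts transitively on the 9 vertices.

Yes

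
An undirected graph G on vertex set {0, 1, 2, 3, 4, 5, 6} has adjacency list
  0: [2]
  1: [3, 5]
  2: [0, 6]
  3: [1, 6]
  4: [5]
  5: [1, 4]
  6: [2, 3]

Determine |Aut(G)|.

2

The degree sequence is [1, 2, 2, 2, 1, 2, 2]; the two degree-1 vertices 0 and 4 are the ends of a path, so G = P_7. A path has exactly one nontrivial symmetry — reversal — giving Aut(G) of order 2.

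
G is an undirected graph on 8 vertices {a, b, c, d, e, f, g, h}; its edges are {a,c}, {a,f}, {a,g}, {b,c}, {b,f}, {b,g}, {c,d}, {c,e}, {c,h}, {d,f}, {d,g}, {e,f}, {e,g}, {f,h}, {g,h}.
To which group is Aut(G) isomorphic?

S_3 × S_5

The vertices split by degree into {c, f, g} (degree 5) and {a, b, d, e, h} (degree 3); every edge runs between the two parts, so G is the complete bipartite graph K_{3,5}. The parts have unequal sizes, so no automorphism swaps them; each part is permuted independently, giving S_3 × S_5 of order 3!·5! = 720.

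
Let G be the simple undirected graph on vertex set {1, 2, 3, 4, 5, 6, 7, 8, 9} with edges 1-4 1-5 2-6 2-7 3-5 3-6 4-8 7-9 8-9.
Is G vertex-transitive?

Yes

Every vertex has degree 2 and the graph is connected, so G is the 9-cycle C_9. The automorphisms of the 9-cycle are exactly the symmetries of a regular 9-gon: the dihedral group D_9, |D_9| = 18. This group acts transitively on the 9 vertices.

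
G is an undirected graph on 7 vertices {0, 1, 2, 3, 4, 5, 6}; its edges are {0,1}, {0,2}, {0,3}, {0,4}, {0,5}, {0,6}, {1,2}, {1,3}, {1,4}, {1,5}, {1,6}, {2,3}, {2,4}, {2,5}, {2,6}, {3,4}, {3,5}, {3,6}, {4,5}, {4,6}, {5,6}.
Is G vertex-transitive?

Yes

All 7 vertices are pairwise adjacent: G = K_7. Every bijection on the vertex set is an automorphism of K_7; hence Aut(K_7) ≅ S_7, order 5040. Under this action every vertex can be carried to every other, so G is vertex-transitive.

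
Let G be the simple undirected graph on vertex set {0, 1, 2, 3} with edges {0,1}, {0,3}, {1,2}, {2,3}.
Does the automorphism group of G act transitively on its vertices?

Yes

G is 2-regular and connected on 4 vertices, i.e. the cycle C_4. The automorphisms of the 4-cycle are exactly the symmetries of a regular 4-gon: the dihedral group D_4, |D_4| = 8. Under this action every vertex can be carried to every other, so G is vertex-transitive.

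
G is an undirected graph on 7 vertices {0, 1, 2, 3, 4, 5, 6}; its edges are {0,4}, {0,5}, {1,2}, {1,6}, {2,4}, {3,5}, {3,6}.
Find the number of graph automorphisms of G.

G is 2-regular and connected on 7 vertices, i.e. the cycle C_7. C_7 has 7 rotations and 7 reflections, so Aut(C_7) ≅ D_7 of order 14.

14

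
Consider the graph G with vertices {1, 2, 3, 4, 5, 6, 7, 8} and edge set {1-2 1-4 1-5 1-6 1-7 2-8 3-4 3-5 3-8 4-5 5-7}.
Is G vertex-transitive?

Vertex 1 is the only vertex of degree 5, so every automorphism fixes it; G is not vertex-transitive.

No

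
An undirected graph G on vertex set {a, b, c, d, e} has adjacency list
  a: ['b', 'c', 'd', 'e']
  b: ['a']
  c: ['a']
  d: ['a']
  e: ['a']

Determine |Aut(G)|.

24

Vertex a has degree 4 and every other vertex has degree 1, so G is the star K_{1,4} with centre a. Any automorphism fixes the centre and permutes the 4 leaves freely, so Aut(G) ≅ S_4 of order 4! = 24.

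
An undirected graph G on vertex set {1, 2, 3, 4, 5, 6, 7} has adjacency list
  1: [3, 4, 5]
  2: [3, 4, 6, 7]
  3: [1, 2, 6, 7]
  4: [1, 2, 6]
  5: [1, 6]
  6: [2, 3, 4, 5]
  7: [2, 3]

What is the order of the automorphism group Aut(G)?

The degree sequence is [3, 4, 4, 3, 2, 4, 2]. Checking the degree-preserving permutations of the vertex set shows that none except the identity preserves every edge, so Aut(G) is trivial.

1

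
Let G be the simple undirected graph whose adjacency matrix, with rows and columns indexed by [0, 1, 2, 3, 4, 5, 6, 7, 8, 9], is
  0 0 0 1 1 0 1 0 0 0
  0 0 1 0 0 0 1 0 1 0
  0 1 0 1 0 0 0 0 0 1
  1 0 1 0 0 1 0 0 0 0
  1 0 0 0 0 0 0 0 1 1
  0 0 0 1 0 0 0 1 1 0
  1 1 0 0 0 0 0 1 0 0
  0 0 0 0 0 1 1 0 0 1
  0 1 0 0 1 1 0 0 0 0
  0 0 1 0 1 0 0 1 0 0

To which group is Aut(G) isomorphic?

the symmetric group S_5

G is 3-regular on 10 vertices with no triangles and no 4-cycles (girth 5): this is the Petersen graph. It is a classical fact that the Petersen graph has automorphism group S_5 (order 120), arising from its description as the Kneser graph K(5,2).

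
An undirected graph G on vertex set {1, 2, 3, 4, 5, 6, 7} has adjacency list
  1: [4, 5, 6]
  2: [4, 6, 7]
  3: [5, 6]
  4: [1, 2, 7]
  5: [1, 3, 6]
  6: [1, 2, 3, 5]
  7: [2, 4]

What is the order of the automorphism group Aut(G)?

The degree sequence is [3, 3, 2, 3, 3, 4, 2]. Checking the degree-preserving permutations of the vertex set shows that none except the identity preserves every edge, so Aut(G) is trivial.

1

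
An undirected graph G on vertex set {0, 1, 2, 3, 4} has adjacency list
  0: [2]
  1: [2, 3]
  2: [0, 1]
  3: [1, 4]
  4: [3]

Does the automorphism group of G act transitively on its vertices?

Automorphisms preserve degree, but G has vertices of degree 1 and vertices of degree 2; no automorphism maps one to the other, so G is not vertex-transitive.

No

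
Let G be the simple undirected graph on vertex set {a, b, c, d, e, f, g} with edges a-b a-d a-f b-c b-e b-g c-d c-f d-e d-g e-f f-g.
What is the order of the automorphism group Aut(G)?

The vertices split by degree into {b, d, f} (degree 4) and {a, c, e, g} (degree 3); every edge runs between the two parts, so G is the complete bipartite graph K_{3,4}. Automorphisms preserve the bipartition setwise (since the parts differ in size) and act as S_3 × S_4 within it; |Aut| = 144.

144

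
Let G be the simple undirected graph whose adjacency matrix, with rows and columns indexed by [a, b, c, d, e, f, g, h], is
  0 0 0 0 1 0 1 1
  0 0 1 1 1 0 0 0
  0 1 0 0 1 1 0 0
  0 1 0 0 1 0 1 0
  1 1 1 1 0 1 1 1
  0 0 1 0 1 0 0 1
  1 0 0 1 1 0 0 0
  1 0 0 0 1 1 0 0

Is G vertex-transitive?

No

Vertex e is the only vertex of degree 7, so every automorphism fixes it; G is not vertex-transitive.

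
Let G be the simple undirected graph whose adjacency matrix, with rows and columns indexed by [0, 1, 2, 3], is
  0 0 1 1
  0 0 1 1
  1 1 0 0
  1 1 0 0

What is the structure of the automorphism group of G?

S_2 ≀ Z_2

G is 2-regular and bipartite with parts {0, 1} and {2, 3} (each part is independent and every cross-pair is an edge), so G = K_{2,2}. Aut(K_{2,2}) is the wreath product S_2 ≀ Z_2: permute within each part, then optionally swap the parts; |Aut| = 2·(2!)² = 8.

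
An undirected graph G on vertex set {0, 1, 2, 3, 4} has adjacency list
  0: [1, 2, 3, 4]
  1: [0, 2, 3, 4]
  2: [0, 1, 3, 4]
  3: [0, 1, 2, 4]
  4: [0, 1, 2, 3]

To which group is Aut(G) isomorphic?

the symmetric group on 5 letters

All 5 vertices are pairwise adjacent: G = K_5. Every bijection on the vertex set is an automorphism of K_5; hence Aut(K_5) ≅ S_5, order 120.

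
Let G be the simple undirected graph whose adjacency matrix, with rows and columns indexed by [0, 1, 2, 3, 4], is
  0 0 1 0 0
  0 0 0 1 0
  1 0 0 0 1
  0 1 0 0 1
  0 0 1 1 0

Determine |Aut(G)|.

The degree sequence is [1, 1, 2, 2, 2]; the two degree-1 vertices 0 and 1 are the ends of a path, so G = P_5. The only nontrivial automorphism of a path is the end-to-end reflection, so Aut(G) ≅ Z_2.

2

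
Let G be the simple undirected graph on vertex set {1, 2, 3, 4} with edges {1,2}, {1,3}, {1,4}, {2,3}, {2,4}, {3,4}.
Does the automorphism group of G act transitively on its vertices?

Every vertex has degree 3, so G is the complete graph K_4. Every bijection on the vertex set is an automorphism of K_4; hence Aut(K_4) ≅ S_4, order 24. This group acts transitively on the 4 vertices.

Yes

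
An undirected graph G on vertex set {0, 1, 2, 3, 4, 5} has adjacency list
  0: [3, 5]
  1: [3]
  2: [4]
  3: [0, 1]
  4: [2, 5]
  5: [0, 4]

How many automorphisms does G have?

The degree sequence is [2, 1, 1, 2, 2, 2]; the two degree-1 vertices 1 and 2 are the ends of a path, so G = P_6. The only nontrivial automorphism of a path is the end-to-end reflection, so Aut(G) ≅ Z_2.

2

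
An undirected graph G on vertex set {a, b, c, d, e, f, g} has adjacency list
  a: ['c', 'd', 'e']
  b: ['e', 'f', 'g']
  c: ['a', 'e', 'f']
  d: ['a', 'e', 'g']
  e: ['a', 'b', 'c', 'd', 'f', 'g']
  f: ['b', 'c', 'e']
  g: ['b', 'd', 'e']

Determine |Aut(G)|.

12

Vertex e is the unique vertex of degree 6; the remaining 6 vertices each have degree 3 and induce a cycle, so G is the wheel on 7 vertices with hub e. With the hub fixed, the remaining symmetry is that of the rim cycle C_6, giving the dihedral group D_6.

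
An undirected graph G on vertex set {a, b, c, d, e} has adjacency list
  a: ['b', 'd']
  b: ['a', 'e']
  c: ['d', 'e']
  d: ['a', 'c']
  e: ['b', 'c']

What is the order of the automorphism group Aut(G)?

G is 2-regular and connected on 5 vertices, i.e. the cycle C_5. C_5 has 5 rotations and 5 reflections, so Aut(C_5) ≅ D_5 of order 10.

10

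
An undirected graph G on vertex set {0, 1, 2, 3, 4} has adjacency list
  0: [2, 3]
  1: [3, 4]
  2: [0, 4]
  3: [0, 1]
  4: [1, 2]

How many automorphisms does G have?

10

Every vertex has degree 2 and the graph is connected, so G is the 5-cycle C_5. The automorphisms of the 5-cycle are exactly the symmetries of a regular 5-gon: the dihedral group D_5, |D_5| = 10.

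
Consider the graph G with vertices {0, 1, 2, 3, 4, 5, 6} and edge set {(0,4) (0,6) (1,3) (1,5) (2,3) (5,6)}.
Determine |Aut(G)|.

The degree sequence is [2, 2, 1, 2, 1, 2, 2]; the two degree-1 vertices 2 and 4 are the ends of a path, so G = P_7. The only nontrivial automorphism of a path is the end-to-end reflection, so Aut(G) ≅ Z_2.

2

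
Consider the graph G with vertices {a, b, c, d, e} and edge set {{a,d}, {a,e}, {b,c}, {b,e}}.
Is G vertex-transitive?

Automorphisms preserve degree, but G has vertices of degree 1 and vertices of degree 2; no automorphism maps one to the other, so G is not vertex-transitive.

No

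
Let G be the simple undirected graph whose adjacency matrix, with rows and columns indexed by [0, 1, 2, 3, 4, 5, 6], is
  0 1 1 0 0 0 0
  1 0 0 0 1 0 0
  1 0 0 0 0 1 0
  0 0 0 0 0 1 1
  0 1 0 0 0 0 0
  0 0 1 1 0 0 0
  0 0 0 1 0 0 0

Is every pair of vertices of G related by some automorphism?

Automorphisms preserve degree, but G has vertices of degree 1 and vertices of degree 2; no automorphism maps one to the other, so G is not vertex-transitive.

No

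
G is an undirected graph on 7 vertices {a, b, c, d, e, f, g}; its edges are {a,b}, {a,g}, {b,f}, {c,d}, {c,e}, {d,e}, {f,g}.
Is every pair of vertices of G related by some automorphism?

G has two connected components, {a, b, f, g} and {c, d, e}; each is 2-regular, so G = C_4 ⊔ C_3. The orbit of a under Aut(G) is {a, b, f, g}, which does not contain c, so G is not vertex-transitive.

No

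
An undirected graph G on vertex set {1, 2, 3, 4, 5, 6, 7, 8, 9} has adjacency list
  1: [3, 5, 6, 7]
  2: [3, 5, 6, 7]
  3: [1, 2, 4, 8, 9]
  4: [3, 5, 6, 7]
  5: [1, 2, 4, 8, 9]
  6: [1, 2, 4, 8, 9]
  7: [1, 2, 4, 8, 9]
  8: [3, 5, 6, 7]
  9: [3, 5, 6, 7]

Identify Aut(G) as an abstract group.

S_4 × S_5

The vertices split by degree into {3, 5, 6, 7} (degree 5) and {1, 2, 4, 8, 9} (degree 4); every edge runs between the two parts, so G is the complete bipartite graph K_{4,5}. The parts have unequal sizes, so no automorphism swaps them; each part is permuted independently, giving S_4 × S_5 of order 4!·5! = 2880.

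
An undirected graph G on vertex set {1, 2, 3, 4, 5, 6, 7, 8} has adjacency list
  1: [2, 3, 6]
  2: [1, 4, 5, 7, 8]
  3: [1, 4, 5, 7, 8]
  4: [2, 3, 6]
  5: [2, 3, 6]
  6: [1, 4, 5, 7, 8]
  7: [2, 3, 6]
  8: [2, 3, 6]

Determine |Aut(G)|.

720

The vertices split by degree into {2, 3, 6} (degree 5) and {1, 4, 5, 7, 8} (degree 3); every edge runs between the two parts, so G is the complete bipartite graph K_{3,5}. Automorphisms preserve the bipartition setwise (since the parts differ in size) and act as S_3 × S_5 within it; |Aut| = 720.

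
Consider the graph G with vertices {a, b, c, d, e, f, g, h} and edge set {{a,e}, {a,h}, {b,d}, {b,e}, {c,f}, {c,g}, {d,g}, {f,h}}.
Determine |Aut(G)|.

16

Every vertex has degree 2 and the graph is connected, so G is the 8-cycle C_8. C_8 has 8 rotations and 8 reflections, so Aut(C_8) ≅ D_8 of order 16.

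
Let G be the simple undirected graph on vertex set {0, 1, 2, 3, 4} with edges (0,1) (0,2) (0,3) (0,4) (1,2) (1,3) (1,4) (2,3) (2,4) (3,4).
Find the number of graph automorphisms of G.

All 5 vertices are pairwise adjacent: G = K_5. Any permutation of the 5 vertices preserves K_5, so Aut(K_5) = S_5 of order 5! = 120.

120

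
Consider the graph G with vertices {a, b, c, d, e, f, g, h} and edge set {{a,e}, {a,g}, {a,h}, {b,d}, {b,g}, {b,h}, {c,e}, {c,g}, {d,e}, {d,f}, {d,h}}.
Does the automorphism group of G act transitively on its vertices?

No

Vertex c is the only vertex of degree 2, so every automorphism fixes it; G is not vertex-transitive.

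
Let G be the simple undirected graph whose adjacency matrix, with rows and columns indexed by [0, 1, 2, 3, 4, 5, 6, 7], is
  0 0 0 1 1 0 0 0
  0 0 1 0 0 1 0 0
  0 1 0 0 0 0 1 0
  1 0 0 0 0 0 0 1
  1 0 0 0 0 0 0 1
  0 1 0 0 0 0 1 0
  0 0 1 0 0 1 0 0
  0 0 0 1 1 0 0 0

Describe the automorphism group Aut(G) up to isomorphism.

(D_4 × D_4) ⋊ Z_2

G has two connected components, {1, 2, 5, 6} and {0, 3, 4, 7}; each is 2-regular, so G = C_4 ⊔ C_4. With two isomorphic components, Aut(G) = Aut(C_4) ≀ S_2 = (D_4 × D_4) ⋊ Z_2: permute each cycle by D_4, then optionally swap the two cycles. Order 2·(2·4)² = 128.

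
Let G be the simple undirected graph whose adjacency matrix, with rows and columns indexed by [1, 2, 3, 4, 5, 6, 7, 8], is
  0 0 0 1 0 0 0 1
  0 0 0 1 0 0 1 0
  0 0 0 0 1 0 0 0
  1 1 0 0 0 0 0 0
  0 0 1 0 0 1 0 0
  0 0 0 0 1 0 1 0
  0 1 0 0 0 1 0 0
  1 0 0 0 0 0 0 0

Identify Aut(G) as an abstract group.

The degree sequence is [2, 2, 1, 2, 2, 2, 2, 1]; the two degree-1 vertices 3 and 8 are the ends of a path, so G = P_8. The only nontrivial automorphism of a path is the end-to-end reflection, so Aut(G) ≅ Z_2.

the cyclic group of order 2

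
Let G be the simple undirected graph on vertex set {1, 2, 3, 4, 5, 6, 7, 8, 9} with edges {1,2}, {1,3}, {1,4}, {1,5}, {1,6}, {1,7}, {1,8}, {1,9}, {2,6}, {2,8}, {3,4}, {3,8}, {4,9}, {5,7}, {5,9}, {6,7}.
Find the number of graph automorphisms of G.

16

Vertex 1 is the unique vertex of degree 8; the remaining 8 vertices each have degree 3 and induce a cycle, so G is the wheel on 9 vertices with hub 1. Every automorphism fixes the hub and acts on the rim 8-cycle, so Aut(G) ≅ Aut(C_8) = D_8 of order 16.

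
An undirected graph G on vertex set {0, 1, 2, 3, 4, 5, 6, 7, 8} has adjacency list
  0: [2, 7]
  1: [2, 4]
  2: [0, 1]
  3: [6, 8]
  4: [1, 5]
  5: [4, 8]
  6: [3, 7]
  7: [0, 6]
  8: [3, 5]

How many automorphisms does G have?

18

G is 2-regular and connected on 9 vertices, i.e. the cycle C_9. C_9 has 9 rotations and 9 reflections, so Aut(C_9) ≅ D_9 of order 18.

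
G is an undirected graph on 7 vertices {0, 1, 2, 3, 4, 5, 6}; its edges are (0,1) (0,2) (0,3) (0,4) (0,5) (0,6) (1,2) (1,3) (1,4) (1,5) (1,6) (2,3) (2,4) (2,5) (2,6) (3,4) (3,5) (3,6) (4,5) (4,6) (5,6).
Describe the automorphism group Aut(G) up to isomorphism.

S_7

Every vertex has degree 6, so G is the complete graph K_7. Any permutation of the 7 vertices preserves K_7, so Aut(K_7) = S_7 of order 7! = 5040.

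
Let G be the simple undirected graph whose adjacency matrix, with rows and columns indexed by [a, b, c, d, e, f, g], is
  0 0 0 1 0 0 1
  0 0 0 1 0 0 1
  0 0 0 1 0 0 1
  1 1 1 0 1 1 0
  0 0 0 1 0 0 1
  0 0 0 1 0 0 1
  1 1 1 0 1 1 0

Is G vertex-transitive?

Automorphisms preserve degree, but G has vertices of degree 2 and vertices of degree 5; no automorphism maps one to the other, so G is not vertex-transitive.

No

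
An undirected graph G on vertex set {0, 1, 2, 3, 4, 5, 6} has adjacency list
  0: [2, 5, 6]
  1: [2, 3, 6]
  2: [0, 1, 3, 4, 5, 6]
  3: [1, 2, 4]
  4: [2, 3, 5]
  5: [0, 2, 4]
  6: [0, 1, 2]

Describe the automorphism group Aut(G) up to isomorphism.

the dihedral group of order 12

Vertex 2 is the unique vertex of degree 6; the remaining 6 vertices each have degree 3 and induce a cycle, so G is the wheel on 7 vertices with hub 2. Every automorphism fixes the hub and acts on the rim 6-cycle, so Aut(G) ≅ Aut(C_6) = D_6 of order 12.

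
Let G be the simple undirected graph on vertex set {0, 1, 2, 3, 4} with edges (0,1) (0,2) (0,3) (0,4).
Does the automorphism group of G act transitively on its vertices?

Vertex 0 is the only vertex of degree 4, so every automorphism fixes it; G is not vertex-transitive.

No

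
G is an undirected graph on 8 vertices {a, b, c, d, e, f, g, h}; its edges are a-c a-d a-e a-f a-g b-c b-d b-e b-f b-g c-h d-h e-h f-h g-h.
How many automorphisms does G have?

The vertices split by degree into {a, b, h} (degree 5) and {c, d, e, f, g} (degree 3); every edge runs between the two parts, so G is the complete bipartite graph K_{3,5}. Automorphisms preserve the bipartition setwise (since the parts differ in size) and act as S_3 × S_5 within it; |Aut| = 720.

720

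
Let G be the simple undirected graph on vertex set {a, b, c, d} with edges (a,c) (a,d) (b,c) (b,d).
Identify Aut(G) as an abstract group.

Every vertex has degree 2 and the graph is connected, so G is the 4-cycle C_4. C_4 has 4 rotations and 4 reflections, so Aut(C_4) ≅ D_4 of order 8.

D_4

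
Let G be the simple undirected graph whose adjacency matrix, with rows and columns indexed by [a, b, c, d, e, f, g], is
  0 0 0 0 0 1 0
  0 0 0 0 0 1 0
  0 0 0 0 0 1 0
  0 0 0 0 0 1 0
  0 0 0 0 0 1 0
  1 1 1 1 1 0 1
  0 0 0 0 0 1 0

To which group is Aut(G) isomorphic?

S_6

Vertex f has degree 6 and every other vertex has degree 1, so G is the star K_{1,6} with centre f. Any automorphism fixes the centre and permutes the 6 leaves freely, so Aut(G) ≅ S_6 of order 6! = 720.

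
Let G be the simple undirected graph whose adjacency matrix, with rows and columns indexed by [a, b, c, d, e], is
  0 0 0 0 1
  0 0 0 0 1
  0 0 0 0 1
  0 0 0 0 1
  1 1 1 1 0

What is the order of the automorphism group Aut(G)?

Vertex e has degree 4 and every other vertex has degree 1, so G is the star K_{1,4} with centre e. Any automorphism fixes the centre and permutes the 4 leaves freely, so Aut(G) ≅ S_4 of order 4! = 24.

24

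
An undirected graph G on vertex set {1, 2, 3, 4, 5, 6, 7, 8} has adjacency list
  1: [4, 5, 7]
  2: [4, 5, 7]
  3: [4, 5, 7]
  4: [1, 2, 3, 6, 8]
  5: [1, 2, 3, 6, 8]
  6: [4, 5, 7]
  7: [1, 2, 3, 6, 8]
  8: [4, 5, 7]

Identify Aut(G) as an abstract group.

S_5 × S_3

The vertices split by degree into {4, 5, 7} (degree 5) and {1, 2, 3, 6, 8} (degree 3); every edge runs between the two parts, so G is the complete bipartite graph K_{3,5}. Automorphisms preserve the bipartition setwise (since the parts differ in size) and act as S_5 × S_3 within it; |Aut| = 720.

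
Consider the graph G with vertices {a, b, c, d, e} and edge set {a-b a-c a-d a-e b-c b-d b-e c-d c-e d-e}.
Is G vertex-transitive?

All 5 vertices are pairwise adjacent: G = K_5. Any permutation of the 5 vertices preserves K_5, so Aut(K_5) = S_5 of order 5! = 120. This group acts transitively on the 5 vertices.

Yes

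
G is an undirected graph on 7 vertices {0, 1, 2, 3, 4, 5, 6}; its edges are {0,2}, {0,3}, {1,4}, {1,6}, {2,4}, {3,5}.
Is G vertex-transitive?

Automorphisms preserve degree, but G has vertices of degree 1 and vertices of degree 2; no automorphism maps one to the other, so G is not vertex-transitive.

No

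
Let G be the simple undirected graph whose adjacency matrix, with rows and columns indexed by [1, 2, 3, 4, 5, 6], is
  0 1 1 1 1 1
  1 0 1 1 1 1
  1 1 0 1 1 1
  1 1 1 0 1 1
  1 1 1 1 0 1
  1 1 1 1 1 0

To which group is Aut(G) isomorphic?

All 6 vertices are pairwise adjacent: G = K_6. Any permutation of the 6 vertices preserves K_6, so Aut(K_6) = S_6 of order 6! = 720.

S_6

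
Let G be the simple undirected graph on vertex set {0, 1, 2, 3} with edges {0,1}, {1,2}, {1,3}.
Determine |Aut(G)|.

Vertex 1 has degree 3 and every other vertex has degree 1, so G is the star K_{1,3} with centre 1. The 3 leaves are pairwise interchangeable while the centre is fixed, giving Aut(G) = S_3.

6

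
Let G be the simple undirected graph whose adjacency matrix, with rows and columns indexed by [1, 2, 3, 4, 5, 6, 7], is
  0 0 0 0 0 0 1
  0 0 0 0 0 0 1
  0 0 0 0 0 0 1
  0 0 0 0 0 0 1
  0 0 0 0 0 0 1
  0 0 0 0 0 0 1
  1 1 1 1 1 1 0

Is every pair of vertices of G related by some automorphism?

Vertex 7 is the only vertex of degree 6, so every automorphism fixes it; G is not vertex-transitive.

No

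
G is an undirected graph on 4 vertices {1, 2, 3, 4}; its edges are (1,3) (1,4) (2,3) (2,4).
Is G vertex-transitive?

G is 2-regular and bipartite on 2^2 = 4 vertices with girth 4; it is the hypercube graph Q_2. Aut(Q_2) consists of the signed permutations of the 2 coordinate axes: 2! permutations times 2^2 sign flips, so |Aut| = 2^2·2! = 8. Under this action every vertex can be carried to every other, so G is vertex-transitive.

Yes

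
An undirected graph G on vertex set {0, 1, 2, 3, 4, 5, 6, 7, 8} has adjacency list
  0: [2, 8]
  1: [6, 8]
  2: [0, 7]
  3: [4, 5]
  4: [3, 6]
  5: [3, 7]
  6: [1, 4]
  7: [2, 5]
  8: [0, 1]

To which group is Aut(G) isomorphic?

G is 2-regular and connected on 9 vertices, i.e. the cycle C_9. C_9 has 9 rotations and 9 reflections, so Aut(C_9) ≅ D_9 of order 18.

the dihedral group of order 18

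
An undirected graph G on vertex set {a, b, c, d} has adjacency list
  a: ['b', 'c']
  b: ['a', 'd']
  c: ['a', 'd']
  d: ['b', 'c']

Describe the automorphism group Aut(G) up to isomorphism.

D_4

G is 2-regular and connected on 4 vertices, i.e. the cycle C_4. The automorphisms of the 4-cycle are exactly the symmetries of a regular 4-gon: the dihedral group D_4, |D_4| = 8.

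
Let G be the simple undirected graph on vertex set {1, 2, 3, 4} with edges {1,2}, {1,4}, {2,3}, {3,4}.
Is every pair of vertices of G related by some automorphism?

Yes

G is 2-regular and bipartite on 2^2 = 4 vertices with girth 4; it is the hypercube graph Q_2. The symmetry group of the 2-cube is the hyperoctahedral group B_2 = Z_2 ≀ S_2, of order 2^2·2! = 8. This group acts transitively on the 4 vertices.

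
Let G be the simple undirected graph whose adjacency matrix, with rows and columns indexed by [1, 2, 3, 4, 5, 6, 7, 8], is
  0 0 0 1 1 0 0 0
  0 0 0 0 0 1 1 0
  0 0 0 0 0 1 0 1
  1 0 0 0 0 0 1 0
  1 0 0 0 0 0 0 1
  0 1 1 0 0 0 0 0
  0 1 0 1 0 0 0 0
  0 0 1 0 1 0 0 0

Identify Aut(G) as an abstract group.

Every vertex has degree 2 and the graph is connected, so G is the 8-cycle C_8. The automorphisms of the 8-cycle are exactly the symmetries of a regular 8-gon: the dihedral group D_8, |D_8| = 16.

D_8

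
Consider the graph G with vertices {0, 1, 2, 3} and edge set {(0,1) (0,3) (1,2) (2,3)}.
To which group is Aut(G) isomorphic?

D_4

G is 2-regular and connected on 4 vertices, i.e. the cycle C_4. The automorphisms of the 4-cycle are exactly the symmetries of a regular 4-gon: the dihedral group D_4, |D_4| = 8.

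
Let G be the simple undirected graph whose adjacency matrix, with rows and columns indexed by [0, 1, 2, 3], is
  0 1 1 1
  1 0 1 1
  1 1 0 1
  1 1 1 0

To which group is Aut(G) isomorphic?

S_4

All 4 vertices are pairwise adjacent: G = K_4. Any permutation of the 4 vertices preserves K_4, so Aut(K_4) = S_4 of order 4! = 24.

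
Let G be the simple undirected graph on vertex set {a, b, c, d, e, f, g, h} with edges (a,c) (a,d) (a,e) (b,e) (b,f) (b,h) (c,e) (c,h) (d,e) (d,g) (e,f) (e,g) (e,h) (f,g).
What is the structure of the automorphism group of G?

D_7

Vertex e is the unique vertex of degree 7; the remaining 7 vertices each have degree 3 and induce a cycle, so G is the wheel on 8 vertices with hub e. With the hub fixed, the remaining symmetry is that of the rim cycle C_7, giving the dihedral group D_7.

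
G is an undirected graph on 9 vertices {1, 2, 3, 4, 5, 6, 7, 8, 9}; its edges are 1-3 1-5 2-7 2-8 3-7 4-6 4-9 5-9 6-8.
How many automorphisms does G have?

18

G is 2-regular and connected on 9 vertices, i.e. the cycle C_9. The automorphisms of the 9-cycle are exactly the symmetries of a regular 9-gon: the dihedral group D_9, |D_9| = 18.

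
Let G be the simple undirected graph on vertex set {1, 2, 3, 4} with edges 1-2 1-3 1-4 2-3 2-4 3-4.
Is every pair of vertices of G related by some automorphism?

Every vertex has degree 3, so G is the complete graph K_4. Every bijection on the vertex set is an automorphism of K_4; hence Aut(K_4) ≅ S_4, order 24. Under this action every vertex can be carried to every other, so G is vertex-transitive.

Yes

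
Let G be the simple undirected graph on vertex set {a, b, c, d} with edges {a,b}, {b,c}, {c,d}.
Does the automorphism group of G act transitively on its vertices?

No

Automorphisms preserve degree, but G has vertices of degree 1 and vertices of degree 2; no automorphism maps one to the other, so G is not vertex-transitive.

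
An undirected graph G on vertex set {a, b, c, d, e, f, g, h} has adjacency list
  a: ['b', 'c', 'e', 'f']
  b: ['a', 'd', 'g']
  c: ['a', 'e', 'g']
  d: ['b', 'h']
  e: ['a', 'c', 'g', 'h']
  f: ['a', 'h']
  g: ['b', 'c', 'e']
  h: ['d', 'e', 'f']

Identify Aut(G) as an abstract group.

Degrees alone do not determine every vertex (e.g. a and e both have degree 4), but their neighbour-degree multisets differ: N(a) has degrees [2, 3, 3, 4] while N(e) has degrees [3, 3, 3, 4]. Repeating this refinement separates all vertices, so the only automorphism is the identity.

1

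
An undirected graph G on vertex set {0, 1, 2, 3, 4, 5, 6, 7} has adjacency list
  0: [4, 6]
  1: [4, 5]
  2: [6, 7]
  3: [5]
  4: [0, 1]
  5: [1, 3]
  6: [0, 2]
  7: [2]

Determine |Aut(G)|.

The degree sequence is [2, 2, 2, 1, 2, 2, 2, 1]; the two degree-1 vertices 3 and 7 are the ends of a path, so G = P_8. A path has exactly one nontrivial symmetry — reversal — giving Aut(G) of order 2.

2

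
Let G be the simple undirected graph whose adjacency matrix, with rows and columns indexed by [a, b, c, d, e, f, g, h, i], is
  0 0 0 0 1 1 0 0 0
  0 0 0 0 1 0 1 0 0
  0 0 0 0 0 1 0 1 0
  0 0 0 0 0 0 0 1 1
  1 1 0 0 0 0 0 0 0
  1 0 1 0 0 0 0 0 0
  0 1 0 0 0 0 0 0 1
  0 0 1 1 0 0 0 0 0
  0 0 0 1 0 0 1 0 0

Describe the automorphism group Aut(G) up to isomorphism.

the dihedral group of order 18

Every vertex has degree 2 and the graph is connected, so G is the 9-cycle C_9. The automorphisms of the 9-cycle are exactly the symmetries of a regular 9-gon: the dihedral group D_9, |D_9| = 18.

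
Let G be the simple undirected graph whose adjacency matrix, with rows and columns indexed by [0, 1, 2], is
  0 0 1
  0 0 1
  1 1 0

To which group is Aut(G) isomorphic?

Z_2

The degree sequence is [1, 1, 2]; the two degree-1 vertices 0 and 1 are the ends of a path, so G = P_3. A path has exactly one nontrivial symmetry — reversal — giving Aut(G) of order 2.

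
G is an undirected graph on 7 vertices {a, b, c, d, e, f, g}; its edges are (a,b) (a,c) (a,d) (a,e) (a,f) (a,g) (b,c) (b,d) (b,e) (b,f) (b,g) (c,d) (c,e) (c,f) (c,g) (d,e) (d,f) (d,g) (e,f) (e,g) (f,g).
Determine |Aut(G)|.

Every vertex has degree 6, so G is the complete graph K_7. Every bijection on the vertex set is an automorphism of K_7; hence Aut(K_7) ≅ S_7, order 5040.

5040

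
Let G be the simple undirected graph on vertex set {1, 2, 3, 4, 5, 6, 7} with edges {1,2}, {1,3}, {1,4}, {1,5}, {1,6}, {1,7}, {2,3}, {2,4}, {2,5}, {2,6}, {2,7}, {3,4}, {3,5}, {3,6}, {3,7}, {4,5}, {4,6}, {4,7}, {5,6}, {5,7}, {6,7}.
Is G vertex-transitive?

Yes

Every vertex has degree 6, so G is the complete graph K_7. Any permutation of the 7 vertices preserves K_7, so Aut(K_7) = S_7 of order 7! = 5040. Under this action every vertex can be carried to every other, so G is vertex-transitive.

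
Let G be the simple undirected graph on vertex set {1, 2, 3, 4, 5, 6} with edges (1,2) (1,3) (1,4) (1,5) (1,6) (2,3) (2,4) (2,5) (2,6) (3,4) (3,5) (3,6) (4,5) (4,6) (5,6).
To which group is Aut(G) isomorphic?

All 6 vertices are pairwise adjacent: G = K_6. Every bijection on the vertex set is an automorphism of K_6; hence Aut(K_6) ≅ S_6, order 720.

the symmetric group on 6 letters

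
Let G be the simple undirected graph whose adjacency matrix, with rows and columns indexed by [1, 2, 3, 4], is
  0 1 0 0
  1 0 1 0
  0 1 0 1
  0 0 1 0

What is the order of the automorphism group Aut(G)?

The degree sequence is [1, 2, 2, 1]; the two degree-1 vertices 1 and 4 are the ends of a path, so G = P_4. A path has exactly one nontrivial symmetry — reversal — giving Aut(G) of order 2.

2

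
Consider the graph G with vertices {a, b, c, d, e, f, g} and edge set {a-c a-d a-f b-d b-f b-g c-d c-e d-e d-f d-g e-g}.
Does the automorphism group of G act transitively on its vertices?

Vertex d is the only vertex of degree 6, so every automorphism fixes it; G is not vertex-transitive.

No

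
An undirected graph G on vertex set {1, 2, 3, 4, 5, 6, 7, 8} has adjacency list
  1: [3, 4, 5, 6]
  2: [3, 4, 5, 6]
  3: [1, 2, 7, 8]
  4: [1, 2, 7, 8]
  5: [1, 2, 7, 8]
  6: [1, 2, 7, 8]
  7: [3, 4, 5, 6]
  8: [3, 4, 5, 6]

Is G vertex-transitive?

Yes

G is 4-regular and bipartite with parts {3, 4, 5, 6} and {1, 2, 7, 8} (each part is independent and every cross-pair is an edge), so G = K_{4,4}. Each part can be permuted independently (S_4 × S_4) and the two equal-size parts can also be swapped, giving (S_4 × S_4) ⋊ Z_2 of order 2·(4!)² = 1152. Under this action every vertex can be carried to every other, so G is vertex-transitive.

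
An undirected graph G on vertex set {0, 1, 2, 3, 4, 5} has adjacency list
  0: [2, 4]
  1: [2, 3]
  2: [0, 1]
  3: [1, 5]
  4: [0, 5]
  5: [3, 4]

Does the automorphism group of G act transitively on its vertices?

G is 2-regular and connected on 6 vertices, i.e. the cycle C_6. C_6 has 6 rotations and 6 reflections, so Aut(C_6) ≅ D_6 of order 12. Under this action every vertex can be carried to every other, so G is vertex-transitive.

Yes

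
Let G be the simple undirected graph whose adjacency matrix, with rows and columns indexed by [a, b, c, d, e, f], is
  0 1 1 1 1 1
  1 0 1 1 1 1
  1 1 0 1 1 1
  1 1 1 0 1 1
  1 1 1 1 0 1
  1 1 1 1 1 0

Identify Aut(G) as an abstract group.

Every vertex has degree 5, so G is the complete graph K_6. Every bijection on the vertex set is an automorphism of K_6; hence Aut(K_6) ≅ S_6, order 720.

S_6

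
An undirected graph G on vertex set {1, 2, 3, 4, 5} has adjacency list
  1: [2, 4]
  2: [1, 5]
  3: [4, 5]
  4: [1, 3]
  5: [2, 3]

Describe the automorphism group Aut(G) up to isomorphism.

the dihedral group of order 10

G is 2-regular and connected on 5 vertices, i.e. the cycle C_5. C_5 has 5 rotations and 5 reflections, so Aut(C_5) ≅ D_5 of order 10.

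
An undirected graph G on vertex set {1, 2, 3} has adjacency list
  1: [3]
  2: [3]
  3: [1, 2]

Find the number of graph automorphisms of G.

The degree sequence is [1, 1, 2]; the two degree-1 vertices 1 and 2 are the ends of a path, so G = P_3. A path has exactly one nontrivial symmetry — reversal — giving Aut(G) of order 2.

2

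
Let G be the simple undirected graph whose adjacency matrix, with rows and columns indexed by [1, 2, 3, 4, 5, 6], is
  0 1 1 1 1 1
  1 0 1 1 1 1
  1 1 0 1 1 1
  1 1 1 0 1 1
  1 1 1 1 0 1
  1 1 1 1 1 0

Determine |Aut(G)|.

All 6 vertices are pairwise adjacent: G = K_6. Every bijection on the vertex set is an automorphism of K_6; hence Aut(K_6) ≅ S_6, order 720.

720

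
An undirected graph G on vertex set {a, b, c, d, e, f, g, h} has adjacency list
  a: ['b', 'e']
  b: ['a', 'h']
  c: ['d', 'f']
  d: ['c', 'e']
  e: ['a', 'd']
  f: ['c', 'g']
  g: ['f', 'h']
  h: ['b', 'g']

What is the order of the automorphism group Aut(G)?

16

G is 2-regular and connected on 8 vertices, i.e. the cycle C_8. The automorphisms of the 8-cycle are exactly the symmetries of a regular 8-gon: the dihedral group D_8, |D_8| = 16.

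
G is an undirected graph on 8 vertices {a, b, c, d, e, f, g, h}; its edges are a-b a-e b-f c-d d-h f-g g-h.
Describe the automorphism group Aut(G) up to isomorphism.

The degree sequence is [2, 2, 1, 2, 1, 2, 2, 2]; the two degree-1 vertices c and e are the ends of a path, so G = P_8. A path has exactly one nontrivial symmetry — reversal — giving Aut(G) of order 2.

C_2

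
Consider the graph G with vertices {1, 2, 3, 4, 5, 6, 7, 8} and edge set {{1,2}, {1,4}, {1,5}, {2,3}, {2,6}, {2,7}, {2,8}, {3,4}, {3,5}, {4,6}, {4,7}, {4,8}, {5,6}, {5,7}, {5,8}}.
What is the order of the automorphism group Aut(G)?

The vertices split by degree into {2, 4, 5} (degree 5) and {1, 3, 6, 7, 8} (degree 3); every edge runs between the two parts, so G is the complete bipartite graph K_{3,5}. Automorphisms preserve the bipartition setwise (since the parts differ in size) and act as S_3 × S_5 within it; |Aut| = 720.

720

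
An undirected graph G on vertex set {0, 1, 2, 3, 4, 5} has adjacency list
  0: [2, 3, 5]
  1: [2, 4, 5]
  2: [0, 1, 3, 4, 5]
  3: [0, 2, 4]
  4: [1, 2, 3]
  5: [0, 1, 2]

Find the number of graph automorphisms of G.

10

Vertex 2 is the unique vertex of degree 5; the remaining 5 vertices each have degree 3 and induce a cycle, so G is the wheel on 6 vertices with hub 2. With the hub fixed, the remaining symmetry is that of the rim cycle C_5, giving the dihedral group D_5.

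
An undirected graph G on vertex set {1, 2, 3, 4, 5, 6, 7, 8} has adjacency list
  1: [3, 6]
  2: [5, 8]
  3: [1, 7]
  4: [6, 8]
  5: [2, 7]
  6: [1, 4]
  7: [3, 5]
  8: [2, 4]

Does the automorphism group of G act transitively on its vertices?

G is 2-regular and connected on 8 vertices, i.e. the cycle C_8. The automorphisms of the 8-cycle are exactly the symmetries of a regular 8-gon: the dihedral group D_8, |D_8| = 16. Under this action every vertex can be carried to every other, so G is vertex-transitive.

Yes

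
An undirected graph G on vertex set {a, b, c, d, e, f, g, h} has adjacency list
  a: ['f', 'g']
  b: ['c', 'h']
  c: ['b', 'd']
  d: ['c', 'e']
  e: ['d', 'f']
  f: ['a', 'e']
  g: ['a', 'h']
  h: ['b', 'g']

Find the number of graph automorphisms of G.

16

G is 2-regular and connected on 8 vertices, i.e. the cycle C_8. C_8 has 8 rotations and 8 reflections, so Aut(C_8) ≅ D_8 of order 16.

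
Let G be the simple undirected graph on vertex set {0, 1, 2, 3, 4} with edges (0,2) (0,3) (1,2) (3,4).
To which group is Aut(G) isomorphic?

The degree sequence is [2, 1, 2, 2, 1]; the two degree-1 vertices 1 and 4 are the ends of a path, so G = P_5. A path has exactly one nontrivial symmetry — reversal — giving Aut(G) of order 2.

C_2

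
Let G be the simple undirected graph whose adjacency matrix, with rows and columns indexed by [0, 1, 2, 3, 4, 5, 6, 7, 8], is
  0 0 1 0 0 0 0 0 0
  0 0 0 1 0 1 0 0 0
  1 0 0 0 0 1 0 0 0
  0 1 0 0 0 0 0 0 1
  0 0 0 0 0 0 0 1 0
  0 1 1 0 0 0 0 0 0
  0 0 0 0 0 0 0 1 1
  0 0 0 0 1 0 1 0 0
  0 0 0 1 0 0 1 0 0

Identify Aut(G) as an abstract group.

C_2

The degree sequence is [1, 2, 2, 2, 1, 2, 2, 2, 2]; the two degree-1 vertices 0 and 4 are the ends of a path, so G = P_9. A path has exactly one nontrivial symmetry — reversal — giving Aut(G) of order 2.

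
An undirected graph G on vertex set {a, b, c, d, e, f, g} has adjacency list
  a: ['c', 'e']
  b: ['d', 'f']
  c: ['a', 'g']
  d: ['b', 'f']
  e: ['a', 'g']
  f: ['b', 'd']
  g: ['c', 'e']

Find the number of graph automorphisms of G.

G has two connected components, {a, c, e, g} and {b, d, f}; each is 2-regular, so G = C_4 ⊔ C_3. The components are non-isomorphic (different sizes), so Aut(G) = Aut(C_3) × Aut(C_4) = D_3 × D_4 of order 6·8 = 48.

48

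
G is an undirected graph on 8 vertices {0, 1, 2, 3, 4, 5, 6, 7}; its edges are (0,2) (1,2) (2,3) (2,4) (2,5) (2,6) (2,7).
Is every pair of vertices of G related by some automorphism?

Vertex 2 is the only vertex of degree 7, so every automorphism fixes it; G is not vertex-transitive.

No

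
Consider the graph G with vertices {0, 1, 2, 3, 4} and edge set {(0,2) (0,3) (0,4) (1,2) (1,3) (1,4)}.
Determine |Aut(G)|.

The vertices split by degree into {0, 1} (degree 3) and {2, 3, 4} (degree 2); every edge runs between the two parts, so G is the complete bipartite graph K_{2,3}. Automorphisms preserve the bipartition setwise (since the parts differ in size) and act as S_2 × S_3 within it; |Aut| = 12.

12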